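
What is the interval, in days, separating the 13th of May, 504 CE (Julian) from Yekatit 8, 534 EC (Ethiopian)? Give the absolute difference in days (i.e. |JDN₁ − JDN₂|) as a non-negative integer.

JDN of the first date = 1905277.
JDN of the second date = 1919056.
|1919056 − 1905277| = 13779.

13779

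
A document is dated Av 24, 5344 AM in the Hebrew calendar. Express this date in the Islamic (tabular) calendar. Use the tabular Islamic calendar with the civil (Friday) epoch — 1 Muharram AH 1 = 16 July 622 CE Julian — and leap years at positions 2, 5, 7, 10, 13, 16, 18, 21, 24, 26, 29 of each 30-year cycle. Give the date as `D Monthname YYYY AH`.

The source date corresponds to 1 August 1584 in the Gregorian calendar (JDN 2299817).
That day falls on 24 Rajab 992 AH in the tabular Islamic calendar.

24 Rajab 992 AH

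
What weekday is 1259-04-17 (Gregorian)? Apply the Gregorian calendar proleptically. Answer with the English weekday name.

2181007 ≡ 3 (mod 7); counting from Monday = 0 gives Thursday.

Thursday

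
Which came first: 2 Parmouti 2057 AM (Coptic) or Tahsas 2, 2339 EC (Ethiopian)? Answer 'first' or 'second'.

first

First date → JDN 2576195; second date → JDN 2578266.
JDN 2576195 < JDN 2578266, so the first date is earlier.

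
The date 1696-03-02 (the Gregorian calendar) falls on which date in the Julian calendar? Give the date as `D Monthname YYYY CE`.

21 February 1696 CE

The Julian–Gregorian offset here is 10 days (Julian trailing).
2 March 1696 Gregorian − 10 days → 21 February 1696 Julian.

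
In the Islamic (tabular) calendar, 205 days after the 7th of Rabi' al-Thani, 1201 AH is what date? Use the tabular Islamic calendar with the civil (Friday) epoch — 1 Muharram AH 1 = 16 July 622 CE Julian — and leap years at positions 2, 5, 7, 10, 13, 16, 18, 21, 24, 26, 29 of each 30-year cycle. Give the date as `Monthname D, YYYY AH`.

Dhu al-Qa'dah 6, 1201 AH

The starting date is JDN 2373775; 2373775 + 205 = 2373980.
JDN 2373980 corresponds to Dhu al-Qa'dah 6, 1201 AH.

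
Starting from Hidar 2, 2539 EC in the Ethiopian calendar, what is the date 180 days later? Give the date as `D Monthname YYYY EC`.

The starting date is JDN 2651286; 2651286 + 180 = 2651466.
JDN 2651466 corresponds to 2 Ginbot 2539 EC.

2 Ginbot 2539 EC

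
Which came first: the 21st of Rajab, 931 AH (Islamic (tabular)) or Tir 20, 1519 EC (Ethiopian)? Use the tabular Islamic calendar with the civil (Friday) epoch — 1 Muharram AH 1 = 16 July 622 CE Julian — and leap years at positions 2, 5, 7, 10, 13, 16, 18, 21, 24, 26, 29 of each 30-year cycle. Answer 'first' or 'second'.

The two dates have Julian Day Numbers 2278198 and 2278809 respectively.
Since 2278198 < 2278809, the first date comes first.

first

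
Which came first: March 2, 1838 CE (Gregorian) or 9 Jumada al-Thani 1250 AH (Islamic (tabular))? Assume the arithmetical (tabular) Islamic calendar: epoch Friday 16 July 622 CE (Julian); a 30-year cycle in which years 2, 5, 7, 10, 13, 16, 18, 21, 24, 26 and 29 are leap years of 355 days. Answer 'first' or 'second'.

The two dates have Julian Day Numbers 2392436 and 2391200 respectively.
Since 2391200 < 2392436, the second date comes first.

second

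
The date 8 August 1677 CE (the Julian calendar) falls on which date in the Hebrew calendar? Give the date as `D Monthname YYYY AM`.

20 Av 5437 AM

Julian Day Number of the source date = 2333802.
Converting JDN 2333802 to the Hebrew calendar gives 20 Av 5437 AM.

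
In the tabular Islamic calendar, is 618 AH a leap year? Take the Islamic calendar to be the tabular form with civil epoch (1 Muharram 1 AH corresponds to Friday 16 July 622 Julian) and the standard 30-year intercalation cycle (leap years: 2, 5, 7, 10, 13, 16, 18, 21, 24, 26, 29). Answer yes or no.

Year 618 AH is year 18 of its 30-year cycle; leap positions are 2, 5, 7, 10, 13, 16, 18, 21, 24, 26, 29, so it is a leap year (355 days).

yes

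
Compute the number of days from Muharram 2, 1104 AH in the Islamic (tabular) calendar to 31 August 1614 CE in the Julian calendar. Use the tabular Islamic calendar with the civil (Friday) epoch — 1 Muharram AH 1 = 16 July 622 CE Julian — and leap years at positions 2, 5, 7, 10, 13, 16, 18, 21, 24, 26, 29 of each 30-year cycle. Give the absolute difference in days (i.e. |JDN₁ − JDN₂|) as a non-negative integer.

JDN of the first date = 2339307.
JDN of the second date = 2310814.
|2310814 − 2339307| = 28493.

28493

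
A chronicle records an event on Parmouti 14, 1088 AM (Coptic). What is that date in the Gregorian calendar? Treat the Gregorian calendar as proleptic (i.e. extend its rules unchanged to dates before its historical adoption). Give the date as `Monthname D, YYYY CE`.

April 17, 1372 CE

Julian Day Number of the source date = 2222280.
Converting JDN 2222280 to the Gregorian calendar gives 17 April 1372 CE.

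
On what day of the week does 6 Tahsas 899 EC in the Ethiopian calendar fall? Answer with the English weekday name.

Tuesday

In the proleptic Gregorian calendar this is 7 December 906 (JDN 2052310).
JDN 2052310 mod 7 = 1, and JDN 0 was a Monday, so this is a Tuesday.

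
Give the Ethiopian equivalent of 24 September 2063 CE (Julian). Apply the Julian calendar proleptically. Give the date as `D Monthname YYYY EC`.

26 Meskerem 2056 EC

Both dates share Julian Day Number 2474835; in the Ethiopian calendar that is 26 Meskerem 2056 EC.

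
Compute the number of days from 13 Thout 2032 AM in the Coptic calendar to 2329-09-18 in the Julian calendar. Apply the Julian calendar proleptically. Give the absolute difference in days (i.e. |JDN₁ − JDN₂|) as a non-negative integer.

First date → JDN 2566865; second date → JDN 2571986.
The interval is |2566865 − 2571986| = 5121 days.

5121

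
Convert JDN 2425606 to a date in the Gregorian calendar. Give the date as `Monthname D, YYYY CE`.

JDN 2451545 is 1 Jan 2000; 2425606 is −25939 days from there.

December 25, 1928 CE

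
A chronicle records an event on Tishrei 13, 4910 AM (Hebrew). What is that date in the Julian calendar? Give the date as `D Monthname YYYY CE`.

Julian Day Number of the source date = 2140990.
Converting JDN 2140990 to the Julian calendar gives 17 September 1149 CE.

17 September 1149 CE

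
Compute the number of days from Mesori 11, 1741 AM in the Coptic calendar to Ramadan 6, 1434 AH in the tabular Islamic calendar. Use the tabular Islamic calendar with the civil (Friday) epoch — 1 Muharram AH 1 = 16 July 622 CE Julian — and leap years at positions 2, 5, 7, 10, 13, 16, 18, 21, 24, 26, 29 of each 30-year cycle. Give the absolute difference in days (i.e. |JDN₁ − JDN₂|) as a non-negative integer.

JDN of the first date = 2460905.
JDN of the second date = 2456488.
|2456488 − 2460905| = 4417.

4417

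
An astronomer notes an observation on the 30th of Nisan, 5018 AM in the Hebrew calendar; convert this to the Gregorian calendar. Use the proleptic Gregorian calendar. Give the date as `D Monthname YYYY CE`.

Both dates share Julian Day Number 2180637; in the Gregorian calendar that is 12 April 1258 CE.

12 April 1258 CE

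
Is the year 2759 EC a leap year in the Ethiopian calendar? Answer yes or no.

2759 mod 4 = 3; in the Ethiopian calendar a year is leap when year mod 4 = 3, so it is a leap year.

yes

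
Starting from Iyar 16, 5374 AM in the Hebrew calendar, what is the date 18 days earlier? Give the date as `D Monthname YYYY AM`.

28 Nisan 5374 AM

The starting date is JDN 2310676; 2310676 − 18 = 2310658.
JDN 2310658 corresponds to 28 Nisan 5374 AM.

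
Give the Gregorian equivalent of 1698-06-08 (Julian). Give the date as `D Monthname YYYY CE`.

18 June 1698 CE

The Julian–Gregorian offset here is 10 days (Julian trailing).
8 June 1698 Julian + 10 days → 18 June 1698 Gregorian.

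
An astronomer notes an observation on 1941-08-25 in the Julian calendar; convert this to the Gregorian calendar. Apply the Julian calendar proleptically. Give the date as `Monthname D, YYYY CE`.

September 7, 1941 CE

The Julian–Gregorian offset here is 13 days (Julian trailing).
25 August 1941 Julian + 13 days → 7 September 1941 Gregorian.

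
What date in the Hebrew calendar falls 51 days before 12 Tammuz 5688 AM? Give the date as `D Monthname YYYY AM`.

20 Iyar 5688 AM

The starting date is JDN 2425428; 2425428 − 51 = 2425377.
JDN 2425377 corresponds to 20 Iyar 5688 AM.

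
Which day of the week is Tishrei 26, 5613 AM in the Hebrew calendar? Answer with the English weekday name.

Saturday

This is JDN 2397771 (9 October 1852 Gregorian).
2397771 ≡ 5 (mod 7); counting from Monday = 0 gives Saturday.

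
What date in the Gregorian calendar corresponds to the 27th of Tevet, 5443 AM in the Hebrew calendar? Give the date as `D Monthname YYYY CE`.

25 January 1683 CE

Both dates share Julian Day Number 2335788; in the Gregorian calendar that is 25 January 1683 CE.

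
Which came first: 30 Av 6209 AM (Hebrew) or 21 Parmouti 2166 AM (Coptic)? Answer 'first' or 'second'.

The two dates have Julian Day Numbers 2615770 and 2616026 respectively.
Since 2615770 < 2616026, the first date comes first.

first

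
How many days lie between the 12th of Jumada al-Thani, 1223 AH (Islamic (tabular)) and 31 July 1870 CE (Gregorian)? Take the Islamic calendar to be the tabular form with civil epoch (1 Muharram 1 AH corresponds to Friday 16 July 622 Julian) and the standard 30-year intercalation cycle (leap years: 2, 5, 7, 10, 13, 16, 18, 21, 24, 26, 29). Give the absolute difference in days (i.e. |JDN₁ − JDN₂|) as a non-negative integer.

22640

First date → JDN 2381635; second date → JDN 2404275.
The interval is |2381635 − 2404275| = 22640 days.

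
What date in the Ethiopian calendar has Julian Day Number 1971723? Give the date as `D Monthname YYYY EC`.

JDN 1971723 is 17 April 686 in the proleptic Gregorian calendar.
In the Ethiopian calendar that day is 19 Miyazya 678 EC.

19 Miyazya 678 EC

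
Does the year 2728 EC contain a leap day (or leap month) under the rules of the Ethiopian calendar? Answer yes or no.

no

2728 mod 4 = 0; in the Ethiopian calendar a year is leap when year mod 4 = 3, so it is a common year.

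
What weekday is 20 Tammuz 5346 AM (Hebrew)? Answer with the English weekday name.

Sunday

Equivalently 6 July 1586 Gregorian, JDN 2300521.
2300521 ≡ 6 (mod 7); counting from Monday = 0 gives Sunday.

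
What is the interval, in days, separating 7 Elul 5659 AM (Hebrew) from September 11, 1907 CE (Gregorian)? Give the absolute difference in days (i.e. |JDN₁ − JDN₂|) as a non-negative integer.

First date → JDN 2414880; second date → JDN 2417830.
The interval is |2414880 − 2417830| = 2950 days.

2950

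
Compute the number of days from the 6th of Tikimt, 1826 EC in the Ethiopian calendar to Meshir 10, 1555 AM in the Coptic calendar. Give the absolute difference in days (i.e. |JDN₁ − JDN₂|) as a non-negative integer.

1950

JDN of the first date = 2390837.
JDN of the second date = 2392787.
|2392787 − 2390837| = 1950.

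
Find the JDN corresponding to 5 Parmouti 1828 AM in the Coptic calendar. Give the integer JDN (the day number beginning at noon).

Equivalently 14 April 2112 (Gregorian).
JDN 2400001 is 17 November 1858 CE (Gregorian), MJD 0; the target day is +92555 days from there, so JDN = 2492556.

2492556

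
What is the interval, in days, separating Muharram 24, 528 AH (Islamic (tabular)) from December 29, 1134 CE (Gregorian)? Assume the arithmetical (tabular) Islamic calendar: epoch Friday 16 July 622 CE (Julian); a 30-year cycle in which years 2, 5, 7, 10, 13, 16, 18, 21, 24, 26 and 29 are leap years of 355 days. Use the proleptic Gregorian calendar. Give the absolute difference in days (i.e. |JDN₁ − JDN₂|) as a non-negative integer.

First date → JDN 2135214; second date → JDN 2135607.
The interval is |2135214 − 2135607| = 393 days.

393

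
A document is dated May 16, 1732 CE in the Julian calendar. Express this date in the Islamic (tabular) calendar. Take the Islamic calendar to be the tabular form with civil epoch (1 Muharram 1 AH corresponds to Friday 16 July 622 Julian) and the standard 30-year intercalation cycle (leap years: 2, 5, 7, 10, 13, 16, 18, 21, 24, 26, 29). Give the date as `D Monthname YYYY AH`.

2 Dhu al-Hijjah 1144 AH

The source date corresponds to 27 May 1732 in the Gregorian calendar (JDN 2353807).
That day falls on 2 Dhu al-Hijjah 1144 AH in the tabular Islamic calendar.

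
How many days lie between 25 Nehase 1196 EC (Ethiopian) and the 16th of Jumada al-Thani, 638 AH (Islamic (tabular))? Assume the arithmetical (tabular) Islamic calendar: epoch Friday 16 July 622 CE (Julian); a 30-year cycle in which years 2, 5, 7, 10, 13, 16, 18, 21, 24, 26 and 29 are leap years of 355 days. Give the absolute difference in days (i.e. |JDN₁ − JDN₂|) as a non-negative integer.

13286

JDN of the first date = 2161049.
JDN of the second date = 2174335.
|2174335 − 2161049| = 13286.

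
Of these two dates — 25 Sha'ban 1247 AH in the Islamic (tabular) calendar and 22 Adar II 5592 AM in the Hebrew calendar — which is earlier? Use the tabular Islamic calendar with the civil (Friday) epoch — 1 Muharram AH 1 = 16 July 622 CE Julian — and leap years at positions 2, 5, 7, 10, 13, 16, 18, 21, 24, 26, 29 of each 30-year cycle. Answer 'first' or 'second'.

First date → JDN 2390212; second date → JDN 2390267.
JDN 2390212 < JDN 2390267, so the first date is earlier.

first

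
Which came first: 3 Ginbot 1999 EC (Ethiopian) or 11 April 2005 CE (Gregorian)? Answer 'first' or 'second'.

Converting both to JDN: 2454232 vs 2453472; the smaller is the second.

second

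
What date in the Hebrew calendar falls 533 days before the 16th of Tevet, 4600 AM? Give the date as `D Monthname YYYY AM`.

16 Tammuz 4598 AM

The starting date is JDN 2027863; 2027863 − 533 = 2027330.
JDN 2027330 corresponds to 16 Tammuz 4598 AM.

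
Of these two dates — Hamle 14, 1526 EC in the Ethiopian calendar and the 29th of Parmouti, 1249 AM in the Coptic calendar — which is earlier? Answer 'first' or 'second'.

The two dates have Julian Day Numbers 2281540 and 2281100 respectively.
Since 2281100 < 2281540, the second date comes first.

second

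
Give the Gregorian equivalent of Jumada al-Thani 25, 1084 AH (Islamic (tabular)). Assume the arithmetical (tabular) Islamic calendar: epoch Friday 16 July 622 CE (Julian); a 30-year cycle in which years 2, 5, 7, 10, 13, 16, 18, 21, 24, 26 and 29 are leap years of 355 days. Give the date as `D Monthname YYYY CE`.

7 October 1673 CE

Both dates share Julian Day Number 2332391; in the Gregorian calendar that is 7 October 1673 CE.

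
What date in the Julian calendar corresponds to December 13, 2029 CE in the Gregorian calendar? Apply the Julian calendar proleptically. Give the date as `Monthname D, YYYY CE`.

November 30, 2029 CE

For dates in this range the Gregorian date is 13 days ahead of the Julian.
13 December 2029 Gregorian − 13 days → 30 November 2029 Julian.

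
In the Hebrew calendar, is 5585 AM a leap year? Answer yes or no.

no

Hebrew year 5585 is year 18 of its 19-year Metonic cycle; leap years are at positions 3, 6, 8, 11, 14, 17, 19, so it is a common year (12 months).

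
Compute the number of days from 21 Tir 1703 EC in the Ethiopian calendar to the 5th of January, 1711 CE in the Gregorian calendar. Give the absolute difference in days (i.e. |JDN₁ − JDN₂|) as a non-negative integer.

JDN of the first date = 2346016.
JDN of the second date = 2345994.
|2345994 − 2346016| = 22.

22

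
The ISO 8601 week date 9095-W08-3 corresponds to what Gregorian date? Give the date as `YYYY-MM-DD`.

ISO week 1 of 9095 is the week containing the first Thursday of 9095.
Week 8, day 3 (Wednesday) lands on 9095-02-20.

9095-02-20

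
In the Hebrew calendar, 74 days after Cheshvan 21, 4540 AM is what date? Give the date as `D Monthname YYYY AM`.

The starting date is JDN 2005896; 2005896 + 74 = 2005970.
JDN 2005970 corresponds to 7 Shevat 4540 AM.

7 Shevat 4540 AM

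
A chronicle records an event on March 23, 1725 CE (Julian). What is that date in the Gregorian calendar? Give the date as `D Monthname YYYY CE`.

At this point the Julian calendar is 11 days behind the Gregorian.
23 March 1725 Julian + 11 days → 3 April 1725 Gregorian.

3 April 1725 CE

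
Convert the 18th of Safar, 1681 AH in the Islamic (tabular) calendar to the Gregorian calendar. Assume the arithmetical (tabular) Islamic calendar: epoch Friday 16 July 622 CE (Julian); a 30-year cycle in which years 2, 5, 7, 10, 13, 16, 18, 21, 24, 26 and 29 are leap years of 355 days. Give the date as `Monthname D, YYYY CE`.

August 25, 2252 CE

Julian Day Number of the source date = 2543823.
Converting JDN 2543823 to the Gregorian calendar gives 25 August 2252 CE.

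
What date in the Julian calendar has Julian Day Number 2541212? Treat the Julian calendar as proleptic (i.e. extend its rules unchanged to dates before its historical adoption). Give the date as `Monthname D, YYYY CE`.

June 17, 2245 CE

JDN 2541212 is 2 July 2245 in the Gregorian calendar.
In the Julian calendar that day is June 17, 2245 CE.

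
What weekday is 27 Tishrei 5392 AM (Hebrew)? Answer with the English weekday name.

Thursday

This is JDN 2317066 (23 October 1631 Gregorian).
Since JDN mod 7 = 3 (0 = Monday), the day is Thursday.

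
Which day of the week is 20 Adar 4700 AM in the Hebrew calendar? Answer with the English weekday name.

Monday

Equivalently 7 March 940 Gregorian, JDN 2064454.
Since JDN mod 7 = 0 (0 = Monday), the day is Monday.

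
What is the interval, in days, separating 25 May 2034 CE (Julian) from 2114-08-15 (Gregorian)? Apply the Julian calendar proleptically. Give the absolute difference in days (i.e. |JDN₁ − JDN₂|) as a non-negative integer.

29288

JDN of the first date = 2464121.
JDN of the second date = 2493409.
|2493409 − 2464121| = 29288.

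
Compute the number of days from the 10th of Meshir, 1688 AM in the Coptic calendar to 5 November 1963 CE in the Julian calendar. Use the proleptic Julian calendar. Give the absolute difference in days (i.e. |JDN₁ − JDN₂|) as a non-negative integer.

JDN of the first date = 2441366.
JDN of the second date = 2438352.
|2438352 − 2441366| = 3014.

3014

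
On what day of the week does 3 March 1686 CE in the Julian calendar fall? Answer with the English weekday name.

Equivalently 13 March 1686 Gregorian, JDN 2336931.
JDN 2336931 mod 7 = 2, and JDN 0 was a Monday, so this is a Wednesday.

Wednesday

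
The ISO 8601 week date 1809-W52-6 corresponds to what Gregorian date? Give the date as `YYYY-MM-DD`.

ISO week 1 of 1809 is the week containing the first Thursday of 1809.
Week 52, day 6 (Saturday) lands on 1809-12-30.

1809-12-30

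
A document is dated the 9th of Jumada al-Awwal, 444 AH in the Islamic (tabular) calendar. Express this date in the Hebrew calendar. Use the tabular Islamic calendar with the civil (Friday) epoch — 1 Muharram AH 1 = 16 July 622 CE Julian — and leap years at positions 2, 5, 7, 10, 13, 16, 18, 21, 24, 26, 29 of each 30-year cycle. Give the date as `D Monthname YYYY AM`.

9 Tishrei 4813 AM

Both dates share Julian Day Number 2105550; in the Hebrew calendar that is 9 Tishrei 4813 AM.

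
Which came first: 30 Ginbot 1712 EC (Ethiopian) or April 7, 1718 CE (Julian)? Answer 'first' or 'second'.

second

Converting both to JDN: 2349433 vs 2348654; the smaller is the second.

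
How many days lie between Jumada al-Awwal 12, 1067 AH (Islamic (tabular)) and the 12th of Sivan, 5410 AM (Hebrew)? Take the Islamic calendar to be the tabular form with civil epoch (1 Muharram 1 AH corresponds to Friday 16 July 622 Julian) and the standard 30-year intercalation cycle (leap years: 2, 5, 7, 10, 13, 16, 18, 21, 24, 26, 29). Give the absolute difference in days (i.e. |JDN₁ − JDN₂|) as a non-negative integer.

2452

JDN of the first date = 2326324.
JDN of the second date = 2323872.
|2323872 − 2326324| = 2452.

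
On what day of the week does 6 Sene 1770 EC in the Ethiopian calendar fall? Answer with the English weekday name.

Equivalently 11 June 1778 Gregorian, JDN 2370623.
2370623 ≡ 3 (mod 7); counting from Monday = 0 gives Thursday.

Thursday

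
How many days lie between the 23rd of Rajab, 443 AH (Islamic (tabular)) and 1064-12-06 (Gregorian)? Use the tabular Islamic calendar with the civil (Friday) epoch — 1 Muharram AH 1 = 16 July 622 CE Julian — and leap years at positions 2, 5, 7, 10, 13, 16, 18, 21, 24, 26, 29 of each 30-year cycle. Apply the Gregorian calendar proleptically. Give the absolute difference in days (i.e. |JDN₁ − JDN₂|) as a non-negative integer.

First date → JDN 2105269; second date → JDN 2110018.
The interval is |2105269 − 2110018| = 4749 days.

4749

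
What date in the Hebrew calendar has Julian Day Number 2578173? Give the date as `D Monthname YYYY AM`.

25 Elul 6106 AM

The Gregorian equivalent of JDN 2578173 is 12 September 2346.
In the Hebrew calendar that day is 25 Elul 6106 AM.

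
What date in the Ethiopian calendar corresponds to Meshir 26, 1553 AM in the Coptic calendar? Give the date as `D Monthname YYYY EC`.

26 Yekatit 1829 EC

Julian Day Number of the source date = 2392073.
Converting JDN 2392073 to the Ethiopian calendar gives 26 Yekatit 1829 EC.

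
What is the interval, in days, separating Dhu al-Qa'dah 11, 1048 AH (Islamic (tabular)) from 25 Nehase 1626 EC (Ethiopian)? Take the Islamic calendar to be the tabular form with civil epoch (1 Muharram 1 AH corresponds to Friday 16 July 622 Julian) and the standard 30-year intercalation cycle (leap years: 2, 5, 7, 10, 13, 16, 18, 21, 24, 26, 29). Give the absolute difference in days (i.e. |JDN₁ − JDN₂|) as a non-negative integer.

JDN of the first date = 2319767.
JDN of the second date = 2318106.
|2318106 − 2319767| = 1661.

1661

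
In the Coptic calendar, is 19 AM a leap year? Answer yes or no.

yes

19 mod 4 = 3; in the Coptic calendar a year is leap when year mod 4 = 3, so it is a leap year.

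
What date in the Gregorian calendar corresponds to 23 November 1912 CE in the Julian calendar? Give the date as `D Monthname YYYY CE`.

For dates in this range the Gregorian date is 13 days ahead of the Julian.
23 November 1912 Julian + 13 days → 6 December 1912 Gregorian.

6 December 1912 CE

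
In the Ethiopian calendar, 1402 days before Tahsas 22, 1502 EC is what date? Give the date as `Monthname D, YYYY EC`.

Yekatit 21, 1498 EC

JDN of Tahsas 22, 1502 EC = 2272572.
2272572 − 1402 = 2271170.
JDN 2271170 in the Ethiopian calendar is Yekatit 21, 1498 EC.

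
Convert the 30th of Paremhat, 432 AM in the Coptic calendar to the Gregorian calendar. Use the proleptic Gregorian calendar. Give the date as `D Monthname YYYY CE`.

30 March 716 CE

Both dates share Julian Day Number 1982662; in the Gregorian calendar that is 30 March 716 CE.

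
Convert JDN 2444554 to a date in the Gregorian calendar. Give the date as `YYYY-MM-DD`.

1980-11-10

JDN 2451545 is 1 Jan 2000; 2444554 is −6991 days from there.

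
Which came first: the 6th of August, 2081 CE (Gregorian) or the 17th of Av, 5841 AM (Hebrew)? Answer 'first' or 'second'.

Converting both to JDN: 2481348 vs 2481364; the smaller is the first.

first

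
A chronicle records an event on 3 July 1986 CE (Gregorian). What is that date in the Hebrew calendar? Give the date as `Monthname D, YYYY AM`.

Both dates share Julian Day Number 2446615; in the Hebrew calendar that is 26 Sivan 5746 AM.

Sivan 26, 5746 AM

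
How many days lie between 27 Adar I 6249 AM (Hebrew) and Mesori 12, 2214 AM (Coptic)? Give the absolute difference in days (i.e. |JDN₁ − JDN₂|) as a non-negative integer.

3461

JDN of the first date = 2630208.
JDN of the second date = 2633669.
|2633669 − 2630208| = 3461.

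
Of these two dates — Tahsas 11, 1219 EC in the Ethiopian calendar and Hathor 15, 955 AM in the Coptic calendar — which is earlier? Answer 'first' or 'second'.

first

The two dates have Julian Day Numbers 2169195 and 2173552 respectively.
Since 2169195 < 2173552, the first date comes first.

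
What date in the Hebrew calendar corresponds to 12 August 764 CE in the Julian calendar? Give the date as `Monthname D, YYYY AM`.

Elul 10, 4524 AM

Both dates share Julian Day Number 2000333; in the Hebrew calendar that is 10 Elul 4524 AM.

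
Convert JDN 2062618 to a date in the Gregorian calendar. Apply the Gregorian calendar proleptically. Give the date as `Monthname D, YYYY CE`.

February 26, 935 CE

JDN 2451545 is 1 Jan 2000; 2062618 is −388927 days from there.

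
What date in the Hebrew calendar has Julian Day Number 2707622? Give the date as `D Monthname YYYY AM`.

JDN 2707622 is 12 February 2701 in the Gregorian calendar.
In the Hebrew calendar that day is 11 Shevat 6461 AM.

11 Shevat 6461 AM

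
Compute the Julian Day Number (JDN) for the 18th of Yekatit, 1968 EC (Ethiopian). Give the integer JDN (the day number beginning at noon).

Equivalently 26 February 1976 (Gregorian).
JDN 2299161 is 15 October 1582 CE (Gregorian); the target day is +143674 days from there, so JDN = 2442835.

2442835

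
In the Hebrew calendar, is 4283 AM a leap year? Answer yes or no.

Hebrew year 4283 is year 8 of its 19-year Metonic cycle; leap years are at positions 3, 6, 8, 11, 14, 17, 19, so it is a leap year (13 months).

yes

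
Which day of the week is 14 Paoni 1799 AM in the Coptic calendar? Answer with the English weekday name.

This is JDN 2482032 (21 June 2083 Gregorian).
JDN 2482032 mod 7 = 0, and JDN 0 was a Monday, so this is a Monday.

Monday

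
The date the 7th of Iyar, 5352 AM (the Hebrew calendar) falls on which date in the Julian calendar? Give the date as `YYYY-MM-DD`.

The source date corresponds to 19 April 1592 in the Gregorian calendar (JDN 2302635).
That day falls on 9 April 1592 CE in the Julian calendar.

1592-04-09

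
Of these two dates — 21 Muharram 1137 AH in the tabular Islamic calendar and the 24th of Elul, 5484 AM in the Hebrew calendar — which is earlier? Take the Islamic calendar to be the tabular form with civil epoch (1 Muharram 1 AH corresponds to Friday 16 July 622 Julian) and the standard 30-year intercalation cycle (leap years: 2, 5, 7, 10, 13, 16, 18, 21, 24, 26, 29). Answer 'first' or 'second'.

second

The two dates have Julian Day Numbers 2351021 and 2350993 respectively.
Since 2350993 < 2351021, the second date comes first.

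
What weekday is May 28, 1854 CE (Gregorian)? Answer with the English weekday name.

Sunday

2398367 ≡ 6 (mod 7); counting from Monday = 0 gives Sunday.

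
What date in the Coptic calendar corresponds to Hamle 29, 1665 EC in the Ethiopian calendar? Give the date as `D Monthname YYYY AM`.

Both dates share Julian Day Number 2332325; in the Coptic calendar that is 29 Epip 1389 AM.

29 Epip 1389 AM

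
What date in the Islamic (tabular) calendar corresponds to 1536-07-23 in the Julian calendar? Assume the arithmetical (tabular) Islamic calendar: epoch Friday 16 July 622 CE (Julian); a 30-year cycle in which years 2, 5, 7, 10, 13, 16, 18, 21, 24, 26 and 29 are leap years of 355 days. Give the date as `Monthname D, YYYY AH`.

The source date corresponds to 2 August 1536 in the proleptic Gregorian calendar (JDN 2282286).
That day falls on 4 Safar 943 AH in the tabular Islamic calendar.

Safar 4, 943 AH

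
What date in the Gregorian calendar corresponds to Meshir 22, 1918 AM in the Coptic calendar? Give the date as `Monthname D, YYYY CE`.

March 3, 2202 CE

Both dates share Julian Day Number 2525385; in the Gregorian calendar that is 3 March 2202 CE.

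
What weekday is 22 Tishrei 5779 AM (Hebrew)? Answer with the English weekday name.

This is JDN 2458393 (1 October 2018 Gregorian).
Since JDN mod 7 = 0 (0 = Monday), the day is Monday.

Monday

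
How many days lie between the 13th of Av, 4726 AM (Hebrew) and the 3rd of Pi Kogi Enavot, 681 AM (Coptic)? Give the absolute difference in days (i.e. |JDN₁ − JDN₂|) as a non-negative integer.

First date → JDN 2074103; second date → JDN 2073762.
The interval is |2074103 − 2073762| = 341 days.

341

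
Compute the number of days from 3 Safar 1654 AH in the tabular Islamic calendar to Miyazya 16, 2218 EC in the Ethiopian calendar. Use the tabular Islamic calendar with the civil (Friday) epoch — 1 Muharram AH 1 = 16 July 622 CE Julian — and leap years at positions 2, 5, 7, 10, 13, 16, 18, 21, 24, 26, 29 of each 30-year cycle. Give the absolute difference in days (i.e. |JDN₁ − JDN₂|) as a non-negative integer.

First date → JDN 2534240; second date → JDN 2534205.
The interval is |2534240 − 2534205| = 35 days.

35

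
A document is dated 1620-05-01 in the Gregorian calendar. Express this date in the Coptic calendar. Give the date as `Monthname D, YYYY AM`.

Both dates share Julian Day Number 2312874; in the Coptic calendar that is 26 Parmouti 1336 AM.

Parmouti 26, 1336 AM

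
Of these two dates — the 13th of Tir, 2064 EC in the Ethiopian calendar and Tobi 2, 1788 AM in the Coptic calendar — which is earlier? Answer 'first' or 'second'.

Converting both to JDN: 2477864 vs 2477853; the smaller is the second.

second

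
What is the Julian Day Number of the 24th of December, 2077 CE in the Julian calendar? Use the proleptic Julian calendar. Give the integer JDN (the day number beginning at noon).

2480040

Equivalently 6 January 2078 (Gregorian).
JDN 2400001 is 17 November 1858 CE (Gregorian), MJD 0; the target day is +80039 days from there, so JDN = 2480040.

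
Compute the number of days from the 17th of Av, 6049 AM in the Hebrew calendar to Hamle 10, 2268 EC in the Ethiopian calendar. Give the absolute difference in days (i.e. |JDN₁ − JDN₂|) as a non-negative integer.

JDN of the first date = 2557316.
JDN of the second date = 2552552.
|2552552 − 2557316| = 4764.

4764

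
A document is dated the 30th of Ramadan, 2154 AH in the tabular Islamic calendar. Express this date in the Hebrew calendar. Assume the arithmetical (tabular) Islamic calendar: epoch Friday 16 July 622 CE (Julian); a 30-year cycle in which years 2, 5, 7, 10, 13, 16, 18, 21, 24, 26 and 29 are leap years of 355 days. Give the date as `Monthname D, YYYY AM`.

The source date corresponds to 29 February 2712 in the Gregorian calendar (JDN 2711656).
That day falls on 30 Shevat 6472 AM in the Hebrew calendar.

Shevat 30, 6472 AM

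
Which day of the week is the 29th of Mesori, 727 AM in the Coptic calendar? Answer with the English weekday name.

Wednesday

This is JDN 2090559 (28 August 1011 Gregorian).
JDN 2090559 mod 7 = 2, and JDN 0 was a Monday, so this is a Wednesday.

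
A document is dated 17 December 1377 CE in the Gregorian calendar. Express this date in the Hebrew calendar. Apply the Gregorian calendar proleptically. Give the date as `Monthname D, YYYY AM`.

Tevet 8, 5138 AM

Both dates share Julian Day Number 2224350; in the Hebrew calendar that is 8 Tevet 5138 AM.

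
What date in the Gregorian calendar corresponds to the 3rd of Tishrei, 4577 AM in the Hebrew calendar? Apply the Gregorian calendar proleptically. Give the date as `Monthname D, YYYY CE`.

September 3, 816 CE

Julian Day Number of the source date = 2019344.
Converting JDN 2019344 to the Gregorian calendar gives 3 September 816 CE.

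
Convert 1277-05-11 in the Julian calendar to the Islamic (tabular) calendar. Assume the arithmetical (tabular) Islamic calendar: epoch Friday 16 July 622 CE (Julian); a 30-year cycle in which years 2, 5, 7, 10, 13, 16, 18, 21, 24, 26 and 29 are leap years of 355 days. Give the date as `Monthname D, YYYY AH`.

Dhu al-Hijjah 6, 675 AH

Julian Day Number of the source date = 2187613.
Converting JDN 2187613 to the tabular Islamic calendar gives 6 Dhu al-Hijjah 675 AH.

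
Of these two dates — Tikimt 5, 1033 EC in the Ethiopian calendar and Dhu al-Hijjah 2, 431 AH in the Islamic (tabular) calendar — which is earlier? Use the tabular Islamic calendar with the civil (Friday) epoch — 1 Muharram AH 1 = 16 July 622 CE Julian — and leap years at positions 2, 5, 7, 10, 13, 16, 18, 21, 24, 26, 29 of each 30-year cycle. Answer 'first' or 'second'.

The two dates have Julian Day Numbers 2101193 and 2101144 respectively.
Since 2101144 < 2101193, the second date comes first.

second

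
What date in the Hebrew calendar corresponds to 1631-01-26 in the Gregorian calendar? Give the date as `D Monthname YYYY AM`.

23 Shevat 5391 AM

Both dates share Julian Day Number 2316796; in the Hebrew calendar that is 23 Shevat 5391 AM.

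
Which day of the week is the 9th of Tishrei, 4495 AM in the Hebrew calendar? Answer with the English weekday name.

Sunday

In the proleptic Gregorian calendar this is 16 September 734 (JDN 1989406).
JDN 1989406 mod 7 = 6, and JDN 0 was a Monday, so this is a Sunday.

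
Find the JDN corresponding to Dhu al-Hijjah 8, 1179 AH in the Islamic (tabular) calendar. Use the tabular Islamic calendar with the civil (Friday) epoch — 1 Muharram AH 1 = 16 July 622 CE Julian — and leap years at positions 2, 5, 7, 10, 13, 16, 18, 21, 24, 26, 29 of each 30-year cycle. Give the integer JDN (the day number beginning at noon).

2366216

In the Gregorian calendar the same day is 18 May 1766.
JDN 2451545 is 1 January 2000 CE (Gregorian); the target day is −85329 days from there, so JDN = 2366216.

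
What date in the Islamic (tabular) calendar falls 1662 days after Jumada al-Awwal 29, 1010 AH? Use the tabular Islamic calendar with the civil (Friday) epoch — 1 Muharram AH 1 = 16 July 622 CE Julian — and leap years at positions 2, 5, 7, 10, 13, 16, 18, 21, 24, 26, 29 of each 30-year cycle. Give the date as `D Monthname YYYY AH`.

7 Safar 1015 AH

Counting 1662 days forward from JDN 2306142 reaches JDN 2307804, which is 7 Safar 1015 AH.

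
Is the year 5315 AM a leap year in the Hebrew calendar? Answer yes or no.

Hebrew year 5315 is year 14 of its 19-year Metonic cycle; leap years are at positions 3, 6, 8, 11, 14, 17, 19, so it is a leap year (13 months).

yes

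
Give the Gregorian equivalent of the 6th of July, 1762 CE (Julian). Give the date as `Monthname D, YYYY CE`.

July 17, 1762 CE

The Julian–Gregorian offset here is 11 days (Julian trailing).
6 July 1762 Julian + 11 days → 17 July 1762 Gregorian.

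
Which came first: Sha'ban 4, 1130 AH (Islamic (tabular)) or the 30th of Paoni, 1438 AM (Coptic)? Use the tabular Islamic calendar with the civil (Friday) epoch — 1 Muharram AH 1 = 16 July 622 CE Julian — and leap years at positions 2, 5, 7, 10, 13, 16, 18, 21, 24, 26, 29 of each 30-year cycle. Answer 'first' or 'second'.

The two dates have Julian Day Numbers 2348730 and 2350193 respectively.
Since 2348730 < 2350193, the first date comes first.

first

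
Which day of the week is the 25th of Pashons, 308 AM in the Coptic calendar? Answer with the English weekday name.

Equivalently 22 May 592 Gregorian, JDN 1937426.
1937426 ≡ 1 (mod 7); counting from Monday = 0 gives Tuesday.

Tuesday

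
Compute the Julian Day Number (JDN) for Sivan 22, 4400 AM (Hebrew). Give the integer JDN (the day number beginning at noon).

In the proleptic Gregorian calendar the same day is 19 June 640.
JDN 2299161 is 15 October 1582 CE (Gregorian); the target day is −344176 days from there, so JDN = 1954985.

1954985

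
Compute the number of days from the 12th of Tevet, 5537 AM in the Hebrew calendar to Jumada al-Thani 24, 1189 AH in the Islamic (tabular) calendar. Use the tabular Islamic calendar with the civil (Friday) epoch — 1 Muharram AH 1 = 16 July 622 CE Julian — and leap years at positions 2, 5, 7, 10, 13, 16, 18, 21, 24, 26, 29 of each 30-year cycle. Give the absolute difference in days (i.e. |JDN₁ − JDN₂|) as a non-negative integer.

First date → JDN 2370087; second date → JDN 2369599.
The interval is |2370087 − 2369599| = 488 days.

488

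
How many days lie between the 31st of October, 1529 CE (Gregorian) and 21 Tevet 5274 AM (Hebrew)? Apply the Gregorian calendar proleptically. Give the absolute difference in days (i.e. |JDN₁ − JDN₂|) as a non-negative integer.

5784

First date → JDN 2279819; second date → JDN 2274035.
The interval is |2279819 − 2274035| = 5784 days.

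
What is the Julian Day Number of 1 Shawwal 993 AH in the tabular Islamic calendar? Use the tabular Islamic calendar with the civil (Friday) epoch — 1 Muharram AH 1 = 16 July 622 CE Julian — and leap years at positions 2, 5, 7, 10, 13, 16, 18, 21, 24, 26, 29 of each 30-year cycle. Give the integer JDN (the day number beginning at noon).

2300238

In the Gregorian calendar the same day is 26 September 1585.
JDN 2400001 is 17 November 1858 CE (Gregorian), MJD 0; the target day is −99763 days from there, so JDN = 2300238.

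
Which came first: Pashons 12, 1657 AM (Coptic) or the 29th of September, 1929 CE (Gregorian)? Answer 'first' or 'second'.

second

First date → JDN 2430135; second date → JDN 2425884.
JDN 2425884 < JDN 2430135, so the second date is earlier.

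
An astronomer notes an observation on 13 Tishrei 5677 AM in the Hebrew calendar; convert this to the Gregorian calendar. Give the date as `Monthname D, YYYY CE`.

Julian Day Number of the source date = 2421147.
Converting JDN 2421147 to the Gregorian calendar gives 10 October 1916 CE.

October 10, 1916 CE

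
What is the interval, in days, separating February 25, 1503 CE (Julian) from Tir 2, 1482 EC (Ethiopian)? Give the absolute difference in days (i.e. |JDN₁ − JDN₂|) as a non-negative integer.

JDN of the first date = 2270084.
JDN of the second date = 2265277.
|2265277 − 2270084| = 4807.

4807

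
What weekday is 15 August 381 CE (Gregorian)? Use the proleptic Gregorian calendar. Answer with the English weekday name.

Saturday

JDN 1860444 mod 7 = 5, and JDN 0 was a Monday, so this is a Saturday.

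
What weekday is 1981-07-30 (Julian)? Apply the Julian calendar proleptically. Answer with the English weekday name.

Wednesday

Equivalently 12 August 1981 Gregorian, JDN 2444829.
2444829 ≡ 2 (mod 7); counting from Monday = 0 gives Wednesday.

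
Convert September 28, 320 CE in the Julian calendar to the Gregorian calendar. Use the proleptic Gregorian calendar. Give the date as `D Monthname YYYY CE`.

29 September 320 CE

At this point the Julian calendar is 1 day behind the Gregorian.
28 September 320 Julian + 1 day → 29 September 320 Gregorian.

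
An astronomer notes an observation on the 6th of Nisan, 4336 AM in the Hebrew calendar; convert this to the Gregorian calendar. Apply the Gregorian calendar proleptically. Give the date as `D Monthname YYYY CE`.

24 March 576 CE

Both dates share Julian Day Number 1931523; in the Gregorian calendar that is 24 March 576 CE.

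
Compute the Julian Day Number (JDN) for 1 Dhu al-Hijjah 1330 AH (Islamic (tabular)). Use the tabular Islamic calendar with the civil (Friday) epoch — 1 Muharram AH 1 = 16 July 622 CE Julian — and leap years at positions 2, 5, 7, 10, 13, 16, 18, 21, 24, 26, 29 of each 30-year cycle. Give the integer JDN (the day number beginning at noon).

2419718

Equivalently 11 November 1912 (Gregorian).
JDN 2299161 is 15 October 1582 CE (Gregorian); the target day is +120557 days from there, so JDN = 2419718.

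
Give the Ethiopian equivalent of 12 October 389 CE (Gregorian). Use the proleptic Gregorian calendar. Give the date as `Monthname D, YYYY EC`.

Both dates share Julian Day Number 1863424; in the Ethiopian calendar that is 14 Tikimt 382 EC.

Tikimt 14, 382 EC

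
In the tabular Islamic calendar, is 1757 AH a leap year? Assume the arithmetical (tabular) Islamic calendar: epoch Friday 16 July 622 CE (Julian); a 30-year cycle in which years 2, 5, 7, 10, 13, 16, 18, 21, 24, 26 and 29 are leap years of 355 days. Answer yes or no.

no

Year 1757 AH is year 17 of its 30-year cycle; leap positions are 2, 5, 7, 10, 13, 16, 18, 21, 24, 26, 29, so it is a common year (354 days).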